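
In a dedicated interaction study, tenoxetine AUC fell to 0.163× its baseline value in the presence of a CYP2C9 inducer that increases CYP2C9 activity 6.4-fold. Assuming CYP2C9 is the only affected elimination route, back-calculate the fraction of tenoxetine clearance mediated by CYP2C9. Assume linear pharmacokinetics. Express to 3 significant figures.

CL'/CL = 1 / 0.163 = 6.135
6.4·fm + (1 − fm) = 6.135
fm = (6.135 − 1) / (6.4 − 1) = 0.951

0.951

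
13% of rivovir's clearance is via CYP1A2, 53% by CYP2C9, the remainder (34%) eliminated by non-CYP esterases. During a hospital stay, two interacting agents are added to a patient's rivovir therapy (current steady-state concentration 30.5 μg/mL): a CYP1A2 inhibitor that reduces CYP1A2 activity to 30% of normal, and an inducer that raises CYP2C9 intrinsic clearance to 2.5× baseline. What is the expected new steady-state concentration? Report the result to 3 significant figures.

17.9 μg/mL

The CYP1A2 pathway (13% of clearance) is reduced to 0.3× activity: 0.13 × 0.3 = 0.039.
The CYP2C9 pathway (53% of clearance) rises to 2.5× activity: 0.53 × 2.5 = 1.325.
Non-CYP routes (34%) are unchanged.
Relative clearance = 0.039 + 1.325 + 0.34 = 1.704.
New steady-state concentration = 30.5 / 1.704 = 17.9 μg/mL (concentration scales inversely with clearance).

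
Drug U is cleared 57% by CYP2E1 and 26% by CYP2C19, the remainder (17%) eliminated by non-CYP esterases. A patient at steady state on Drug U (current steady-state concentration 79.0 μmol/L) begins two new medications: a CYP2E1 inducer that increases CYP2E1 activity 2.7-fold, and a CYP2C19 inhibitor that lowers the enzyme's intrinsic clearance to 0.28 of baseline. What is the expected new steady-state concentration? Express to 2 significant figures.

The CYP2E1 pathway (57% of clearance) rises to 2.7× activity: 0.57 × 2.7 = 1.539.
The CYP2C19 pathway (26% of clearance) is reduced to 0.28× activity: 0.26 × 0.28 = 0.0728.
The remaining 17% of clearance is unaffected.
CL_new/CL_old = 1.539 + 0.0728 + 0.17 = 1.7818.
Dividing the baseline by the relative clearance: 79.0 / 1.7818 = 44 μmol/L.

44 μmol/L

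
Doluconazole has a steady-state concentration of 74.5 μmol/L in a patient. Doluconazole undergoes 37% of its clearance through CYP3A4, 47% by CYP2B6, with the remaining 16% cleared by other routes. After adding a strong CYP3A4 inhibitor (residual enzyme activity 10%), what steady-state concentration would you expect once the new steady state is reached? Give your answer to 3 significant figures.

112 μmol/L

CYP3A4: 0.37 × 0.1 = 0.037
CYP2B6: 0.47 (unchanged)
Other: 0.16 (unchanged)
Relative clearance = 0.037 + 0.47 + 0.16 = 0.667.
New steady-state concentration = baseline ÷ relative clearance = 74.5 / 0.667 = 112 μmol/L.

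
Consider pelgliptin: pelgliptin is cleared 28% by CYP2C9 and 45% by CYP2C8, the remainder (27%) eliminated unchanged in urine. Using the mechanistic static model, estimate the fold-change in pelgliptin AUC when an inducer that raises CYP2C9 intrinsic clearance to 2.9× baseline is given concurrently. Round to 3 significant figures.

The CYP2C9 pathway (28% of clearance) increases to 2.9× activity: 0.28 × 2.9 = 0.812.
CYP2C8 (45%) and the residual 27% are unaffected.
New clearance relative to baseline: 0.812 + 0.45 + 0.27 = 1.532.
AUC is inversely proportional to clearance, so the fold-change is 1 / 1.532 = 0.653.

0.653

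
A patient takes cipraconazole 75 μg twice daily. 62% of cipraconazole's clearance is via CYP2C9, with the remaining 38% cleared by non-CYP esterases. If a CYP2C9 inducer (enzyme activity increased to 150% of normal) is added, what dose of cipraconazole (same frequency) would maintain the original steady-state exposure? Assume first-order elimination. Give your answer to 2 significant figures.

The CYP2C9 pathway (62% of clearance) rises to 1.5× activity: 0.62 × 1.5 = 0.93.
Non-CYP routes (38%) are unchanged.
New clearance relative to baseline: 0.93 + 0.38 = 1.31.
Exposure is unchanged when dose changes in proportion to clearance. New dose = 75 μg × 1.31 = 98 μg.

98 μg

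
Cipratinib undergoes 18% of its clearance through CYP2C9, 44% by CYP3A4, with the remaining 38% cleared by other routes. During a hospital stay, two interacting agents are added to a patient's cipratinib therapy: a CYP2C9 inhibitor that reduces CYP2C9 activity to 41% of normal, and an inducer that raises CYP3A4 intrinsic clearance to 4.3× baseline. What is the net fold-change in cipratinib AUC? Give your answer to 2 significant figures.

0.43

The CYP2C9 pathway (18% of clearance) drops to 0.41× activity: 0.18 × 0.41 = 0.0738.
The CYP3A4 pathway (44% of clearance) is boosted to 4.3× activity: 0.44 × 4.3 = 1.892.
The remaining 38% of clearance is unaffected.
CL_new/CL_old = 0.0738 + 1.892 + 0.38 = 2.3458.
Because AUC varies inversely with clearance, the combined effect is 1 / 2.3458 = 0.43.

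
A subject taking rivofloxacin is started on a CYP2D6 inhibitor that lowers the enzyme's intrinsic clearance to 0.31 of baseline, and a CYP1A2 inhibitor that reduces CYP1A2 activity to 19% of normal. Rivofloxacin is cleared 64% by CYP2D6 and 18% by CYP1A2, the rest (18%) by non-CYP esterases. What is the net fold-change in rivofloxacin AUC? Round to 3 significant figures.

The CYP2D6 pathway (64% of clearance) is reduced to 0.31× activity: 0.64 × 0.31 = 0.1984.
The CYP1A2 pathway (18% of clearance) drops to 0.19× activity: 0.18 × 0.19 = 0.0342.
The remaining 18% of clearance is unaffected.
CL_new/CL_old = 0.1984 + 0.0342 + 0.18 = 0.4126.
Net AUC ratio = 1 / 0.4126 = 2.42.

2.42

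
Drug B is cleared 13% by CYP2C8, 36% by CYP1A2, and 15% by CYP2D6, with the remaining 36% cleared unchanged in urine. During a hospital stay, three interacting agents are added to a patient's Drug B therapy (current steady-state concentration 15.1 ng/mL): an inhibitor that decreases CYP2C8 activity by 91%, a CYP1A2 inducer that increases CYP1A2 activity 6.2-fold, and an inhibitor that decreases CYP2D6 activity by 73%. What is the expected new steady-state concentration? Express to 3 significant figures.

5.71 ng/mL

The CYP2C8 pathway (13% of clearance) is reduced to 0.09× activity: 0.13 × 0.09 = 0.0117.
The CYP1A2 pathway (36% of clearance) is boosted to 6.2× activity: 0.36 × 6.2 = 2.232.
The CYP2D6 pathway (15% of clearance) falls to 0.27× activity: 0.15 × 0.27 = 0.0405.
Non-CYP routes (36%) are unchanged.
CL_new/CL_old = 0.0117 + 2.232 + 0.0405 + 0.36 = 2.6442.
New steady-state concentration = 15.1 / 2.6442 = 5.71 ng/mL (concentration scales inversely with clearance).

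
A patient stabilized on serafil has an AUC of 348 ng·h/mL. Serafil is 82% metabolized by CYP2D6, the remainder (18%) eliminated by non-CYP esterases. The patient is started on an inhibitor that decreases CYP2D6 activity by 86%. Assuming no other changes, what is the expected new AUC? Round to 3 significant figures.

1.18 × 10³ ng·h/mL

CYP2D6: 0.82 × 0.14 = 0.1148
Other: 0.18 (unchanged)
Relative clearance = 0.1148 + 0.18 = 0.2948.
New AUC = baseline ÷ relative clearance = 348 / 0.2948 = 1.18 × 10³ ng·h/mL.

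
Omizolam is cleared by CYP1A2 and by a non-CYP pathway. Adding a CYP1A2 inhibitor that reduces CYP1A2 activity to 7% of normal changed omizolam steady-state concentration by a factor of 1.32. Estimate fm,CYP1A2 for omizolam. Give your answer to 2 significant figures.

CL'/CL = 1 / 1.32 = 0.7576
0.07·fm + (1 − fm) = 0.7576
fm = (0.7576 − 1) / (0.07 − 1) = 0.26

0.26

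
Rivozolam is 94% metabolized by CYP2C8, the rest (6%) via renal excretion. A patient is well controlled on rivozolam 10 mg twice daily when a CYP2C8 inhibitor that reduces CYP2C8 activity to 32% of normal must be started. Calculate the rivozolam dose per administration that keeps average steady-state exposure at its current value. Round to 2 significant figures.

3.6 mg

CYP2C8: 0.94 × 0.32 = 0.3008
Other: 0.06 (unchanged)
CL_new/CL_old = 0.3008 + 0.06 = 0.3608.
Exposure is unchanged when dose changes in proportion to clearance. New dose = 10 mg × 0.3608 = 3.6 mg.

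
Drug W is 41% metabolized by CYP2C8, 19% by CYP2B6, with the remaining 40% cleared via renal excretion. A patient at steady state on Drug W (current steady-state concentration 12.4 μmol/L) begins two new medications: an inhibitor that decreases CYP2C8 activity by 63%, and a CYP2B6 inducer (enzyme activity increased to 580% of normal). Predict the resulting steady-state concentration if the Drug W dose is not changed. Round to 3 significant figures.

7.50 μmol/L

The CYP2C8 pathway (41% of clearance) drops to 0.37× activity: 0.41 × 0.37 = 0.1517.
The CYP2B6 pathway (19% of clearance) rises to 5.8× activity: 0.19 × 5.8 = 1.102.
The remaining 40% of clearance is unaffected.
New clearance relative to baseline: 0.1517 + 1.102 + 0.4 = 1.6537.
Steady-state concentration ∝ 1/CL: new value = 12.4 / 1.6537 = 7.50 μmol/L.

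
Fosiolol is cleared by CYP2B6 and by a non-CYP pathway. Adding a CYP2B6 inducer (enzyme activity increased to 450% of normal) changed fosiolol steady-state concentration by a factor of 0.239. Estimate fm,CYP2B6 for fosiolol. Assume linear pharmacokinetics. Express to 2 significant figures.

Let fm be the CYP2B6 fraction. New clearance relative to baseline = fm × 4.5 + (1 − fm).
Steady-state concentration ratio = 1 / (new CL fraction), so new CL fraction = 1 / 0.239 = 4.184.
fm × 4.5 + 1 − fm = 4.184  ⇒  fm × (4.5 − 1) = 3.184  ⇒  fm = 0.91.

0.91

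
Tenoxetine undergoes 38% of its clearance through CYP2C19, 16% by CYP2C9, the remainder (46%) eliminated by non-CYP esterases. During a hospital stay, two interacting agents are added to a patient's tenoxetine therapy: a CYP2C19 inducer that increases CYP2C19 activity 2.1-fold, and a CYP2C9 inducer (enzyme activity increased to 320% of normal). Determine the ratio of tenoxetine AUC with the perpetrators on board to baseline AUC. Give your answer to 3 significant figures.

0.565

The CYP2C19 pathway (38% of clearance) is boosted to 2.1× activity: 0.38 × 2.1 = 0.798.
The CYP2C9 pathway (16% of clearance) rises to 3.2× activity: 0.16 × 3.2 = 0.512.
The remaining 46% of clearance is unaffected.
Relative clearance = 0.798 + 0.512 + 0.46 = 1.77.
Net AUC ratio = 1 / 1.77 = 0.565.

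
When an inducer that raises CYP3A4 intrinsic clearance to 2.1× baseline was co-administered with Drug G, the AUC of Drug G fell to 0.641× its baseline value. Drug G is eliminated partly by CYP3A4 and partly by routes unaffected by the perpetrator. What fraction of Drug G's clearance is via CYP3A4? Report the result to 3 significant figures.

Call the CYP3A4 fraction fm. After the interaction, CL_new/CL_old = fm × 2.1 + (1 − fm).
AUC ratio = 1 / (new CL fraction), so new CL fraction = 1 / 0.641 = 1.56.
fm × 2.1 + 1 − fm = 1.56  ⇒  fm × (2.1 − 1) = 0.5601  ⇒  fm = 0.509.

0.509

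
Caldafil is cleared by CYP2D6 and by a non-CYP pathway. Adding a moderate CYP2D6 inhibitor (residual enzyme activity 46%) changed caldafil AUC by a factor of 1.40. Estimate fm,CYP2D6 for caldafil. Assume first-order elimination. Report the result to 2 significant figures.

Write x for the fraction cleared via CYP2D6. The observed AUC change means clearance fell to 1/1.40 = 0.7143 of baseline.
Only the CYP2D6 route changed, so 0.7143 = x·0.46 + (1 − x), giving x = 0.53.

0.53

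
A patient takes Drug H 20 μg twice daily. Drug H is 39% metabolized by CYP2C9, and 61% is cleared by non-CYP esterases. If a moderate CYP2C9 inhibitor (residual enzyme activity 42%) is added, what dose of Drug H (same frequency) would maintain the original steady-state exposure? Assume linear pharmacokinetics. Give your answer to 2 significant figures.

CYP2C9: 0.39 × 0.42 = 0.1638
Other: 0.61 (unchanged)
New clearance relative to baseline: 0.1638 + 0.61 = 0.7738.
Css,avg = (dose rate)/CL, so holding Css fixed requires dose ∝ CL: 20 × 0.7738 = 15 μg.

15 μg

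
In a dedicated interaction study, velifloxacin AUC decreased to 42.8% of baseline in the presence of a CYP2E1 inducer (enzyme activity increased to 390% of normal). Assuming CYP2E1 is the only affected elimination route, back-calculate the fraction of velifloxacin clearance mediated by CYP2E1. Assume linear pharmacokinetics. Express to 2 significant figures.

0.46

Call the CYP2E1 fraction fm. After the interaction, CL_new/CL_old = fm × 3.9 + (1 − fm).
AUC ratio = 1 / (new CL fraction), so new CL fraction = 1 / 0.428 = 2.336.
fm × 3.9 + 1 − fm = 2.336  ⇒  fm × (3.9 − 1) = 1.336  ⇒  fm = 0.46.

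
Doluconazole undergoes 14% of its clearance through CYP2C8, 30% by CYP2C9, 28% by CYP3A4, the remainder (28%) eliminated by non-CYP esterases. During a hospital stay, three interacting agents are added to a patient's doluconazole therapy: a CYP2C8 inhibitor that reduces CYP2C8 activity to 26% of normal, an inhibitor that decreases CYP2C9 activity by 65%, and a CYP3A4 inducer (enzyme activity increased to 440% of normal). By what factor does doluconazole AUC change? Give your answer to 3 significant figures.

The CYP2C8 pathway (14% of clearance) falls to 0.26× activity: 0.14 × 0.26 = 0.0364.
The CYP2C9 pathway (30% of clearance) is reduced to 0.35× activity: 0.3 × 0.35 = 0.105.
The CYP3A4 pathway (28% of clearance) is boosted to 4.4× activity: 0.28 × 4.4 = 1.232.
Non-CYP routes (28%) are unchanged.
CL_new/CL_old = 0.0364 + 0.105 + 1.232 + 0.28 = 1.6534.
AUC ∝ 1/CL: fold-change = 1 / 1.6534 = 0.605.

0.605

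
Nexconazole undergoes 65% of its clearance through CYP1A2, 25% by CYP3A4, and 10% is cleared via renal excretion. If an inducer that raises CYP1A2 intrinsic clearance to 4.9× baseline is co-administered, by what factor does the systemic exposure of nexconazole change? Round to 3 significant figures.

0.283

CYP1A2: 0.65 × 4.9 = 3.185
CYP3A4: 0.25 (unchanged)
Other: 0.1 (unchanged)
Relative clearance = 3.185 + 0.25 + 0.1 = 3.535.
Systemic exposure is inversely proportional to clearance, so the fold-change is 1 / 3.535 = 0.283.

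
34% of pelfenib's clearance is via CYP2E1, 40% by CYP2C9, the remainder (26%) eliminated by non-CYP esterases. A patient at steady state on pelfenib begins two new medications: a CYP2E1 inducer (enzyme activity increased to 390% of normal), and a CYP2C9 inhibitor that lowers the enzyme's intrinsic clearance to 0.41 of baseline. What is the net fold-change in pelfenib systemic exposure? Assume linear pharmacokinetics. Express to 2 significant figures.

The CYP2E1 pathway (34% of clearance) rises to 3.9× activity: 0.34 × 3.9 = 1.326.
The CYP2C9 pathway (40% of clearance) drops to 0.41× activity: 0.4 × 0.41 = 0.164.
Non-CYP routes (26%) are unchanged.
Relative clearance = 1.326 + 0.164 + 0.26 = 1.75.
Net systemic exposure ratio = 1 / 1.75 = 0.57.

0.57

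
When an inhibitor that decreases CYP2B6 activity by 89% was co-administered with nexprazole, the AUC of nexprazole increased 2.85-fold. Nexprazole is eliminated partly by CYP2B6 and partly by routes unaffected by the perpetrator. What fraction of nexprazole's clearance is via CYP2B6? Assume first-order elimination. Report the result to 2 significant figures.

0.73

CL'/CL = 1 / 2.85 = 0.3509
0.11·fm + (1 − fm) = 0.3509
fm = (0.3509 − 1) / (0.11 − 1) = 0.73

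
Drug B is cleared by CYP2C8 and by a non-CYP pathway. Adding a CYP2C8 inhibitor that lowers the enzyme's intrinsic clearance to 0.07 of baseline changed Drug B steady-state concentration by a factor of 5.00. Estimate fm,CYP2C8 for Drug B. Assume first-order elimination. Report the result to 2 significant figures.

CL'/CL = 1 / 5.00 = 0.2
0.07·fm + (1 − fm) = 0.2
fm = (0.2 − 1) / (0.07 − 1) = 0.86

0.86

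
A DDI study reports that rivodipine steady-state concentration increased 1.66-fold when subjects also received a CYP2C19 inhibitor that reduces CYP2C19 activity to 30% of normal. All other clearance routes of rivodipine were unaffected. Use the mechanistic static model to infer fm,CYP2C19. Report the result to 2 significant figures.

0.57

Call the CYP2C19 fraction fm. After the interaction, CL_new/CL_old = fm × 0.3 + (1 − fm).
Steady-state concentration ratio = 1 / (new CL fraction), so new CL fraction = 1 / 1.66 = 0.6024.
fm × 0.3 + 1 − fm = 0.6024  ⇒  fm × (0.3 − 1) = −0.3976  ⇒  fm = 0.57.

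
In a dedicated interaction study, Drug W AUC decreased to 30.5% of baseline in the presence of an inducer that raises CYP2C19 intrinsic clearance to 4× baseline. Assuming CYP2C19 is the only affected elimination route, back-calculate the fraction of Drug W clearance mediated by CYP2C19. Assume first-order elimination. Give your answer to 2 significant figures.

0.76

Call the CYP2C19 fraction fm. After the interaction, CL_new/CL_old = fm × 4 + (1 − fm).
AUC ratio = 1 / (new CL fraction), so new CL fraction = 1 / 0.305 = 3.279.
fm × 4 + 1 − fm = 3.279  ⇒  fm × (4 − 1) = 2.279  ⇒  fm = 0.76.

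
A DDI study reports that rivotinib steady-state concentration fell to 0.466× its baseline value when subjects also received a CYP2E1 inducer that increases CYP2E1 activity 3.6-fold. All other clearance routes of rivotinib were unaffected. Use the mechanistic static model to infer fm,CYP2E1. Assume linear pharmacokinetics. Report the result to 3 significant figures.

0.441

Let fm be the CYP2E1 fraction. New clearance relative to baseline = fm × 3.6 + (1 − fm).
Steady-state concentration ratio = 1 / (new CL fraction), so new CL fraction = 1 / 0.466 = 2.146.
fm × 3.6 + 1 − fm = 2.146  ⇒  fm × (3.6 − 1) = 1.146  ⇒  fm = 0.441.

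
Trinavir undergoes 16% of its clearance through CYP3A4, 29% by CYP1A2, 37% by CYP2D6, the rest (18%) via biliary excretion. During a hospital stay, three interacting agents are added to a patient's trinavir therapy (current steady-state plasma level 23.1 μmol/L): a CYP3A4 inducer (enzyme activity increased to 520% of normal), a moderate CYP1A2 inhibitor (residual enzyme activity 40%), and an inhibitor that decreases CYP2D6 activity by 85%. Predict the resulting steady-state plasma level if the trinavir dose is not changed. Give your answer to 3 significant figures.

The CYP3A4 pathway (16% of clearance) rises to 5.2× activity: 0.16 × 5.2 = 0.832.
The CYP1A2 pathway (29% of clearance) is reduced to 0.4× activity: 0.29 × 0.4 = 0.116.
The CYP2D6 pathway (37% of clearance) is reduced to 0.15× activity: 0.37 × 0.15 = 0.0555.
The remaining 18% of clearance is unaffected.
CL_new/CL_old = 0.832 + 0.116 + 0.0555 + 0.18 = 1.1835.
Steady-state plasma level ∝ 1/CL: new value = 23.1 / 1.1835 = 19.5 μmol/L.

19.5 μmol/L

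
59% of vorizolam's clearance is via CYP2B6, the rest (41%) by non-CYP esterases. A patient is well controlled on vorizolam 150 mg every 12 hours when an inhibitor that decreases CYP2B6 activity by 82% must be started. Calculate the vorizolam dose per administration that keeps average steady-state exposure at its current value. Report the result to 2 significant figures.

The CYP2B6 pathway (59% of clearance) drops to 0.18× activity: 0.59 × 0.18 = 0.1062.
Non-CYP routes (41%) are unchanged.
Relative clearance = 0.1062 + 0.41 = 0.5162.
To maintain the same steady-state level, dose must scale with clearance: new dose = 150 × 0.5162 = 77 mg.

77 mg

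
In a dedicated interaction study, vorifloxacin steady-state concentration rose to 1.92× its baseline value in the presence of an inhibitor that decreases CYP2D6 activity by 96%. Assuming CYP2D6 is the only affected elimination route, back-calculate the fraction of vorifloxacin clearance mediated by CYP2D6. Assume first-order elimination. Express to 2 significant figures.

Call the CYP2D6 fraction fm. After the interaction, CL_new/CL_old = fm × 0.04 + (1 − fm).
Steady-state concentration ratio = 1 / (new CL fraction), so new CL fraction = 1 / 1.92 = 0.5208.
fm × 0.04 + 1 − fm = 0.5208  ⇒  fm × (0.04 − 1) = −0.4792  ⇒  fm = 0.50.

0.50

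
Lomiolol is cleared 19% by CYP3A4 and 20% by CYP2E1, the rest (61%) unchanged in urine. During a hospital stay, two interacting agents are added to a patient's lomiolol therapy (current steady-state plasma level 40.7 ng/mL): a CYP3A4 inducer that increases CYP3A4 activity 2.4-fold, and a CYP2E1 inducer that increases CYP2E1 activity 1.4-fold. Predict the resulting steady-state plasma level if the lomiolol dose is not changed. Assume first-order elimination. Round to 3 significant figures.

30.2 ng/mL

The CYP3A4 pathway (19% of clearance) rises to 2.4× activity: 0.19 × 2.4 = 0.456.
The CYP2E1 pathway (20% of clearance) increases to 1.4× activity: 0.2 × 1.4 = 0.28.
The remaining 61% of clearance is unaffected.
Relative clearance = 0.456 + 0.28 + 0.61 = 1.346.
New steady-state plasma level = 40.7 / 1.346 = 30.2 ng/mL (concentration scales inversely with clearance).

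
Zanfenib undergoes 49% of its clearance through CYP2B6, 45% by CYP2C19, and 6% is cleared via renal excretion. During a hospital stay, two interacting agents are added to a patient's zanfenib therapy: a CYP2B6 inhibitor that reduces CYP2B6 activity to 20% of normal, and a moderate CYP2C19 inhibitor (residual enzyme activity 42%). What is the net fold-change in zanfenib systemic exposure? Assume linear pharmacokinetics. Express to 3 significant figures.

The CYP2B6 pathway (49% of clearance) is reduced to 0.2× activity: 0.49 × 0.2 = 0.098.
The CYP2C19 pathway (45% of clearance) falls to 0.42× activity: 0.45 × 0.42 = 0.189.
Non-CYP routes (6%) are unchanged.
Relative clearance = 0.098 + 0.189 + 0.06 = 0.347.
Because systemic exposure varies inversely with clearance, the combined effect is 1 / 0.347 = 2.88.

2.88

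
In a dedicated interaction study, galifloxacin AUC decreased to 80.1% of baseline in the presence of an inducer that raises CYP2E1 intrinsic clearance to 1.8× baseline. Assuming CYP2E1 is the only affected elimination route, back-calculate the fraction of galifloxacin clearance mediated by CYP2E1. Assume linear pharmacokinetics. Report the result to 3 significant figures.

0.311

CL'/CL = 1 / 0.801 = 1.248
1.8·fm + (1 − fm) = 1.248
fm = (1.248 − 1) / (1.8 − 1) = 0.311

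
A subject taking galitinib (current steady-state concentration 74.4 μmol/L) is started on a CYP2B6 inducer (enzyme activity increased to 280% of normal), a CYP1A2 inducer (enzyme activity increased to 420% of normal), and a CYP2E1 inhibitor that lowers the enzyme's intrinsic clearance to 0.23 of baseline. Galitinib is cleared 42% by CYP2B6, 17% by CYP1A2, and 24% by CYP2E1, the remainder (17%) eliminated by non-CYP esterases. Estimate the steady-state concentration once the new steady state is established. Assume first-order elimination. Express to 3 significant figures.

35.2 μmol/L

The CYP2B6 pathway (42% of clearance) rises to 2.8× activity: 0.42 × 2.8 = 1.176.
The CYP1A2 pathway (17% of clearance) increases to 4.2× activity: 0.17 × 4.2 = 0.714.
The CYP2E1 pathway (24% of clearance) falls to 0.23× activity: 0.24 × 0.23 = 0.0552.
Non-CYP routes (17%) are unchanged.
New clearance relative to baseline: 1.176 + 0.714 + 0.0552 + 0.17 = 2.1152.
New steady-state concentration = 74.4 / 2.1152 = 35.2 μmol/L (concentration scales inversely with clearance).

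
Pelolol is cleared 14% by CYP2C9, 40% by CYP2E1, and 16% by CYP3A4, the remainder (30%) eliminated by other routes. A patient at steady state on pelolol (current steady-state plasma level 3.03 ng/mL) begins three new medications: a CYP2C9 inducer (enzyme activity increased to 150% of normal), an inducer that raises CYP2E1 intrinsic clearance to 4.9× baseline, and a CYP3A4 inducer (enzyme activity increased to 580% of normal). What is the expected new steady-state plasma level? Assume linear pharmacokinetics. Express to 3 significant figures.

The CYP2C9 pathway (14% of clearance) increases to 1.5× activity: 0.14 × 1.5 = 0.21.
The CYP2E1 pathway (40% of clearance) rises to 4.9× activity: 0.4 × 4.9 = 1.96.
The CYP3A4 pathway (16% of clearance) is boosted to 5.8× activity: 0.16 × 5.8 = 0.928.
The remaining 30% of clearance is unaffected.
Relative clearance = 0.21 + 1.96 + 0.928 + 0.3 = 3.398.
New steady-state plasma level = 3.03 / 3.398 = 0.892 ng/mL (concentration scales inversely with clearance).

0.892 ng/mL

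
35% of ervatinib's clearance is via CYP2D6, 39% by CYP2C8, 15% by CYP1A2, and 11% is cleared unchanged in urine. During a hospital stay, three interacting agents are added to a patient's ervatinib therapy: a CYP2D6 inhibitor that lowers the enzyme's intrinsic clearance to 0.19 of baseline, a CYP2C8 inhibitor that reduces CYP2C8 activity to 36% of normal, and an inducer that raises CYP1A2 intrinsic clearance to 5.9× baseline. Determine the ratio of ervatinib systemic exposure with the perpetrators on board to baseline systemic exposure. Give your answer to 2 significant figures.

The CYP2D6 pathway (35% of clearance) drops to 0.19× activity: 0.35 × 0.19 = 0.0665.
The CYP2C8 pathway (39% of clearance) falls to 0.36× activity: 0.39 × 0.36 = 0.1404.
The CYP1A2 pathway (15% of clearance) rises to 5.9× activity: 0.15 × 5.9 = 0.885.
The remaining 11% of clearance is unaffected.
Relative clearance = 0.0665 + 0.1404 + 0.885 + 0.11 = 1.2019.
Because systemic exposure varies inversely with clearance, the combined effect is 1 / 1.2019 = 0.83.

0.83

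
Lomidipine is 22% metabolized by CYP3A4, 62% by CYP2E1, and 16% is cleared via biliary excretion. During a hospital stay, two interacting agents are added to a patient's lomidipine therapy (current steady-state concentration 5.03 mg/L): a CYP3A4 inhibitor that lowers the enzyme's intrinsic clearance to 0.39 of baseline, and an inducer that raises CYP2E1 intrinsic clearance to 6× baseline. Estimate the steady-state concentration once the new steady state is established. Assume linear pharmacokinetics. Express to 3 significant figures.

The CYP3A4 pathway (22% of clearance) falls to 0.39× activity: 0.22 × 0.39 = 0.0858.
The CYP2E1 pathway (62% of clearance) rises to 6× activity: 0.62 × 6 = 3.72.
The remaining 16% of clearance is unaffected.
CL_new/CL_old = 0.0858 + 3.72 + 0.16 = 3.9658.
Steady-state concentration ∝ 1/CL: new value = 5.03 / 3.9658 = 1.27 mg/L.

1.27 mg/L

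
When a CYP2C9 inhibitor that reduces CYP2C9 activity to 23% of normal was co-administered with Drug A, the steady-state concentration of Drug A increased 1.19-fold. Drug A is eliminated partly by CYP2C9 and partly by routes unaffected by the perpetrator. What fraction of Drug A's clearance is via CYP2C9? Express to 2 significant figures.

0.21

Call the CYP2C9 fraction fm. After the interaction, CL_new/CL_old = fm × 0.23 + (1 − fm).
Steady-state concentration ratio = 1 / (new CL fraction), so new CL fraction = 1 / 1.19 = 0.8403.
fm × 0.23 + 1 − fm = 0.8403  ⇒  fm × (0.23 − 1) = −0.1597  ⇒  fm = 0.21.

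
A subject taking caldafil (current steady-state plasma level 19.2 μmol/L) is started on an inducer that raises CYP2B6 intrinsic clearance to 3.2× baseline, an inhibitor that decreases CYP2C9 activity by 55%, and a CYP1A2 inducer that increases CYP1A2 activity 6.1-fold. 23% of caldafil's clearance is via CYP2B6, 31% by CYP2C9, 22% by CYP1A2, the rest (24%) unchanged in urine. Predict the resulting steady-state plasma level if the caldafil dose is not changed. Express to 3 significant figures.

7.81 μmol/L

CYP2B6: 0.23 × 3.2 = 0.736
CYP2C9: 0.31 × 0.45 = 0.1395
CYP1A2: 0.22 × 6.1 = 1.342
Other: 0.24 (unchanged)
New clearance relative to baseline: 0.736 + 0.1395 + 1.342 + 0.24 = 2.4575.
Steady-state plasma level ∝ 1/CL: new value = 19.2 / 2.4575 = 7.81 μmol/L.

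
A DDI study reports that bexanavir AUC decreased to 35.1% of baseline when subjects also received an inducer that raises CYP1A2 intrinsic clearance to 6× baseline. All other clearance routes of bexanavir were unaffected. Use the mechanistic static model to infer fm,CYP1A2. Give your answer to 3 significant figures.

Call the CYP1A2 fraction fm. After the interaction, CL_new/CL_old = fm × 6 + (1 − fm).
AUC ratio = 1 / (new CL fraction), so new CL fraction = 1 / 0.351 = 2.849.
fm × 6 + 1 − fm = 2.849  ⇒  fm × (6 − 1) = 1.849  ⇒  fm = 0.370.

0.370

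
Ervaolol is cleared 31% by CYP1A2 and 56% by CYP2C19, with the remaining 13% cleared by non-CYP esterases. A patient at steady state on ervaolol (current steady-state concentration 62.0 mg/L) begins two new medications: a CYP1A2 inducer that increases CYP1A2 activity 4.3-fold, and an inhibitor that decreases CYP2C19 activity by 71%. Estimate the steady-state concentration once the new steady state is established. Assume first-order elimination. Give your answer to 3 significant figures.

The CYP1A2 pathway (31% of clearance) is boosted to 4.3× activity: 0.31 × 4.3 = 1.333.
The CYP2C19 pathway (56% of clearance) is reduced to 0.29× activity: 0.56 × 0.29 = 0.1624.
Non-CYP routes (13%) are unchanged.
New clearance relative to baseline: 1.333 + 0.1624 + 0.13 = 1.6254.
Dividing the baseline by the relative clearance: 62.0 / 1.6254 = 38.1 mg/L.

38.1 mg/L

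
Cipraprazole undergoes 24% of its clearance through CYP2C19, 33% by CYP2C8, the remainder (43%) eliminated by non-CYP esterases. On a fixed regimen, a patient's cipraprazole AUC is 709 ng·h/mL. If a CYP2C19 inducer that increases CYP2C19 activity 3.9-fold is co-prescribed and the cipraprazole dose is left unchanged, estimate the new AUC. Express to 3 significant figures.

418 ng·h/mL

The CYP2C19 pathway (24% of clearance) increases to 3.9× activity: 0.24 × 3.9 = 0.936.
CYP2C8 (33%) and the residual 43% are unaffected.
New clearance relative to baseline: 0.936 + 0.33 + 0.43 = 1.696.
AUC ∝ 1/CL, so new value = 709 / 1.696 = 418 ng·h/mL.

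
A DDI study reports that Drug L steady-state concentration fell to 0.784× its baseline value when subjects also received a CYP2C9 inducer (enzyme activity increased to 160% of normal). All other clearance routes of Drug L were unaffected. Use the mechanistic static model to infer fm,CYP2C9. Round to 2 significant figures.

0.46

CL'/CL = 1 / 0.784 = 1.276
1.6·fm + (1 − fm) = 1.276
fm = (1.276 − 1) / (1.6 − 1) = 0.46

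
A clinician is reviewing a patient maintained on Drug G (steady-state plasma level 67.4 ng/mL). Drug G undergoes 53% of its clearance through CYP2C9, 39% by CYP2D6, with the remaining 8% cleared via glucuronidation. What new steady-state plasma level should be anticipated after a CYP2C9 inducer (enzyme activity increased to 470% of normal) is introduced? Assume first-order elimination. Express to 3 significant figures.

22.8 ng/mL

The CYP2C9 pathway (53% of clearance) is boosted to 4.7× activity: 0.53 × 4.7 = 2.491.
CYP2D6 (39%) and the residual 8% are unaffected.
New clearance relative to baseline: 2.491 + 0.39 + 0.08 = 2.961.
With dosing unchanged, steady-state plasma level scales as 1/CL: 67.4 / 2.961 = 22.8 ng/mL.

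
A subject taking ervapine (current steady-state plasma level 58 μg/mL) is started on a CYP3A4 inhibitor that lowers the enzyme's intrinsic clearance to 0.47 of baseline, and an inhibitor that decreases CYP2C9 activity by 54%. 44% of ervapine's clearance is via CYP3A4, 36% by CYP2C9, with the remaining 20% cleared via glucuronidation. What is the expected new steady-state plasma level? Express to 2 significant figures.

1.0 × 10² μg/mL

The CYP3A4 pathway (44% of clearance) falls to 0.47× activity: 0.44 × 0.47 = 0.2068.
The CYP2C9 pathway (36% of clearance) is reduced to 0.46× activity: 0.36 × 0.46 = 0.1656.
Non-CYP routes (20%) are unchanged.
CL_new/CL_old = 0.2068 + 0.1656 + 0.2 = 0.5724.
Dividing the baseline by the relative clearance: 58 / 0.5724 = 1.0 × 10² μg/mL.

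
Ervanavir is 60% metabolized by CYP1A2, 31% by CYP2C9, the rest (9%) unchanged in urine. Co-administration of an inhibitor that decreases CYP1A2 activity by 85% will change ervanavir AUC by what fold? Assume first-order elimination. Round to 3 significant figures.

2.04

The CYP1A2 pathway (60% of clearance) falls to 0.15× activity: 0.6 × 0.15 = 0.09.
CYP2C9 (31%) and the residual 9% are unaffected.
CL_new/CL_old = 0.09 + 0.31 + 0.09 = 0.49.
AUC is inversely proportional to clearance, so the fold-change is 1 / 0.49 = 2.04.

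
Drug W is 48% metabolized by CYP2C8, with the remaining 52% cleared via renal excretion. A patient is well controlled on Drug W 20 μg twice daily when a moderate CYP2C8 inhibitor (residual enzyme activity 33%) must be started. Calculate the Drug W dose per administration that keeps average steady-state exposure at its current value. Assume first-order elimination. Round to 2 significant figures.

14 μg

The CYP2C8 pathway (48% of clearance) drops to 0.33× activity: 0.48 × 0.33 = 0.1584.
The remaining 52% of clearance is unaffected.
New clearance relative to baseline: 0.1584 + 0.52 = 0.6784.
Css,avg = (dose rate)/CL, so holding Css fixed requires dose ∝ CL: 20 × 0.6784 = 14 μg.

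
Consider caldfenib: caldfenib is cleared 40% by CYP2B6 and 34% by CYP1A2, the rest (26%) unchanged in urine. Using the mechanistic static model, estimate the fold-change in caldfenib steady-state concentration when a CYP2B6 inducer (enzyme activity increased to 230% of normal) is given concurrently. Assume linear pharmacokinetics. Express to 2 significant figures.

The CYP2B6 pathway (40% of clearance) increases to 2.3× activity: 0.4 × 2.3 = 0.92.
CYP1A2 (34%) and the residual 26% are unaffected.
New clearance relative to baseline: 0.92 + 0.34 + 0.26 = 1.52.
Steady-state concentration ratio = CL_old/CL_new = 1 / 1.52 = 0.66.

0.66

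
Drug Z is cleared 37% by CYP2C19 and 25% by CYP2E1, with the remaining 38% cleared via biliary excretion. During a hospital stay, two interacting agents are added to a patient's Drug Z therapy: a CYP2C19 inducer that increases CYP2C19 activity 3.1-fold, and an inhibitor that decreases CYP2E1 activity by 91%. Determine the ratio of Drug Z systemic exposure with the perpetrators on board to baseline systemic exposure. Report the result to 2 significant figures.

The CYP2C19 pathway (37% of clearance) is boosted to 3.1× activity: 0.37 × 3.1 = 1.147.
The CYP2E1 pathway (25% of clearance) falls to 0.09× activity: 0.25 × 0.09 = 0.0225.
The remaining 38% of clearance is unaffected.
Relative clearance = 1.147 + 0.0225 + 0.38 = 1.5495.
Because systemic exposure varies inversely with clearance, the combined effect is 1 / 1.5495 = 0.65.

0.65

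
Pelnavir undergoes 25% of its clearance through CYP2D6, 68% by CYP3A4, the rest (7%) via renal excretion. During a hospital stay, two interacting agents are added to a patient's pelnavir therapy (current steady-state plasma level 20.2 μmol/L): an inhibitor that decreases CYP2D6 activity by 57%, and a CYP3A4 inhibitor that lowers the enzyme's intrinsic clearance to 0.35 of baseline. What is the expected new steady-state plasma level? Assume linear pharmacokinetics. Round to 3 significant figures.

48.6 μmol/L

CYP2D6: 0.25 × 0.43 = 0.1075
CYP3A4: 0.68 × 0.35 = 0.238
Other: 0.07 (unchanged)
CL_new/CL_old = 0.1075 + 0.238 + 0.07 = 0.4155.
New steady-state plasma level = 20.2 / 0.4155 = 48.6 μmol/L (concentration scales inversely with clearance).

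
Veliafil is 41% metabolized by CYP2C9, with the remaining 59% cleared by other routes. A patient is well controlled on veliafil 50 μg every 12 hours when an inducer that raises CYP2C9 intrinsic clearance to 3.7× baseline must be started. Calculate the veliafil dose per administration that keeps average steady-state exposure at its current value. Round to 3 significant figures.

105 μg

CYP2C9: 0.41 × 3.7 = 1.517
Other: 0.59 (unchanged)
New clearance relative to baseline: 1.517 + 0.59 = 2.107.
Exposure is unchanged when dose changes in proportion to clearance. New dose = 50 μg × 2.107 = 105 μg.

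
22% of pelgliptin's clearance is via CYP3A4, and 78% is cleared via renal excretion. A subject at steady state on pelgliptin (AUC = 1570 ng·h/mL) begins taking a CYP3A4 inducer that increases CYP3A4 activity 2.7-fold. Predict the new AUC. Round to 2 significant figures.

The CYP3A4 pathway (22% of clearance) increases to 2.7× activity: 0.22 × 2.7 = 0.594.
The remaining 78% of clearance is unaffected.
Relative clearance = 0.594 + 0.78 = 1.374.
AUC ∝ 1/CL, so new value = 1570 / 1.374 = 1.1 × 10³ ng·h/mL.

1.1 × 10³ ng·h/mL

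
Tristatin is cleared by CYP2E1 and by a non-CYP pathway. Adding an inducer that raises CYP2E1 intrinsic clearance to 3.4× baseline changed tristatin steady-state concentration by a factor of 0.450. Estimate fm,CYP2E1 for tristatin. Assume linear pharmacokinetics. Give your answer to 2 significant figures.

0.51

Call the CYP2E1 fraction fm. After the interaction, CL_new/CL_old = fm × 3.4 + (1 − fm).
Steady-state concentration ratio = 1 / (new CL fraction), so new CL fraction = 1 / 0.450 = 2.222.
fm × 3.4 + 1 − fm = 2.222  ⇒  fm × (3.4 − 1) = 1.222  ⇒  fm = 0.51.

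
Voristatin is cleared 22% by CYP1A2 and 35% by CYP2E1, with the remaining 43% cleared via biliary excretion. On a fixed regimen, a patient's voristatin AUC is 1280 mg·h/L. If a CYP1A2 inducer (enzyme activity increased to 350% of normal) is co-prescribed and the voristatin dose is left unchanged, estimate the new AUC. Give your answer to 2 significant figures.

8.3 × 10² mg·h/L

CYP1A2: 0.22 × 3.5 = 0.77
CYP2E1: 0.35 (unchanged)
Other: 0.43 (unchanged)
Relative clearance = 0.77 + 0.35 + 0.43 = 1.55.
With dosing unchanged, AUC scales as 1/CL: 1280 / 1.55 = 8.3 × 10² mg·h/L.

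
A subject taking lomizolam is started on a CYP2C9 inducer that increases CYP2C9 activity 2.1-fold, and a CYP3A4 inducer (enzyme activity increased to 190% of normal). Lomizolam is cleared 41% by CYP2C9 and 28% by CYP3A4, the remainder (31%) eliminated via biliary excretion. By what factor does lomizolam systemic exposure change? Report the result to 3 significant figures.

0.587

CYP2C9: 0.41 × 2.1 = 0.861
CYP3A4: 0.28 × 1.9 = 0.532
Other: 0.31 (unchanged)
New clearance relative to baseline: 0.861 + 0.532 + 0.31 = 1.703.
Because systemic exposure varies inversely with clearance, the combined effect is 1 / 1.703 = 0.587.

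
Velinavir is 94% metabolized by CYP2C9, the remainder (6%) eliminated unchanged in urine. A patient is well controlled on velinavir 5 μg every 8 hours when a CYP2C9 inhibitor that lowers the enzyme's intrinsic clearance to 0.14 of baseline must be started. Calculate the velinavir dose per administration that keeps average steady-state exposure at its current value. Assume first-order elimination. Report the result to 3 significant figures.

0.958 μg

The CYP2C9 pathway (94% of clearance) is reduced to 0.14× activity: 0.94 × 0.14 = 0.1316.
The remaining 6% of clearance is unaffected.
Relative clearance = 0.1316 + 0.06 = 0.1916.
Css,avg = (dose rate)/CL, so holding Css fixed requires dose ∝ CL: 5 × 0.1916 = 0.958 μg.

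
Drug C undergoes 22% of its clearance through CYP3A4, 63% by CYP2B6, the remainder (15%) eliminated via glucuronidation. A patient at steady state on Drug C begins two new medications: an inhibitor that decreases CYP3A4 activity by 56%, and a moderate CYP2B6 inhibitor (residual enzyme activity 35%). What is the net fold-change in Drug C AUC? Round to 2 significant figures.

2.1

CYP3A4: 0.22 × 0.44 = 0.0968
CYP2B6: 0.63 × 0.35 = 0.2205
Other: 0.15 (unchanged)
CL_new/CL_old = 0.0968 + 0.2205 + 0.15 = 0.4673.
Net AUC ratio = 1 / 0.4673 = 2.1.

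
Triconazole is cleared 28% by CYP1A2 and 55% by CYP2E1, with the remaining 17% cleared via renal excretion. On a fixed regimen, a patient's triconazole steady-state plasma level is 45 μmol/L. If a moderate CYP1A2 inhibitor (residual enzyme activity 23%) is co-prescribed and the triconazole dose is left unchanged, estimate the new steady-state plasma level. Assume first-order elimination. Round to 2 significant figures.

The CYP1A2 pathway (28% of clearance) drops to 0.23× activity: 0.28 × 0.23 = 0.0644.
CYP2E1 (55%) and the residual 17% are unaffected.
CL_new/CL_old = 0.0644 + 0.55 + 0.17 = 0.7844.
New steady-state plasma level = baseline ÷ relative clearance = 45 / 0.7844 = 57 μmol/L.

57 μmol/L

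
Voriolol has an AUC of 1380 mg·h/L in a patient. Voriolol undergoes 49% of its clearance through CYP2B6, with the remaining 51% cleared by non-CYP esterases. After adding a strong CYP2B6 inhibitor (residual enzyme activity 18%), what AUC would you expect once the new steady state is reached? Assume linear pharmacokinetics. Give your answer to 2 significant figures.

The CYP2B6 pathway (49% of clearance) is reduced to 0.18× activity: 0.49 × 0.18 = 0.0882.
Non-CYP routes (51%) are unchanged.
Relative clearance = 0.0882 + 0.51 = 0.5982.
AUC ∝ 1/CL, so new value = 1380 / 0.5982 = 2.3 × 10³ mg·h/L.

2.3 × 10³ mg·h/L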